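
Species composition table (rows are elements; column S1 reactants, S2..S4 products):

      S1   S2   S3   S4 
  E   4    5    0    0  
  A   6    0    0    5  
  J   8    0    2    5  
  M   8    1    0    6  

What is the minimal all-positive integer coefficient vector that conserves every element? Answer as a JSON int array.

E: 5·4 = 20 | 4·5+5·0+6·0 = 20
A: 5·6 = 30 | 4·0+5·0+6·5 = 30
J: 5·8 = 40 | 4·0+5·2+6·5 = 40
M: 5·8 = 40 | 4·1+5·0+6·6 = 40
gcd(5,4,5,6) = 1

Coefficients: [5, 4, 5, 6]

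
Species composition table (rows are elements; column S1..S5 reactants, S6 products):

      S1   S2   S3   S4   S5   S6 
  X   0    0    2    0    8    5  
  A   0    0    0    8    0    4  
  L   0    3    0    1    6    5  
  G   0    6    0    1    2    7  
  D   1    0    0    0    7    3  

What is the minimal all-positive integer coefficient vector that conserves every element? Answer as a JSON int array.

X: 5·0+4·0+6·2+2·0+1·8 = 20 | 4·5 = 20
A: 5·0+4·0+6·0+2·8+1·0 = 16 | 4·4 = 16
L: 5·0+4·3+6·0+2·1+1·6 = 20 | 4·5 = 20
G: 5·0+4·6+6·0+2·1+1·2 = 28 | 4·7 = 28
D: 5·1+4·0+6·0+2·0+1·7 = 12 | 4·3 = 12
gcd(5,4,6,2,1,4) = 1

Coefficients: [5, 4, 6, 2, 1, 4]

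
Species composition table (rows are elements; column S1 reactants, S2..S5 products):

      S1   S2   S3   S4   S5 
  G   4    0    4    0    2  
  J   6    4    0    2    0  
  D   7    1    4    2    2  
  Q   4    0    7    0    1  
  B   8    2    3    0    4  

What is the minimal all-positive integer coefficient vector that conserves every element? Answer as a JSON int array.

G: 5·4 = 20 | 5·0+2·4+5·0+6·2 = 20
J: 5·6 = 30 | 5·4+2·0+5·2+6·0 = 30
D: 5·7 = 35 | 5·1+2·4+5·2+6·2 = 35
Q: 5·4 = 20 | 5·0+2·7+5·0+6·1 = 20
B: 5·8 = 40 | 5·2+2·3+5·0+6·4 = 40
gcd(5,5,2,5,6) = 1

Coefficients: [5, 5, 2, 5, 6]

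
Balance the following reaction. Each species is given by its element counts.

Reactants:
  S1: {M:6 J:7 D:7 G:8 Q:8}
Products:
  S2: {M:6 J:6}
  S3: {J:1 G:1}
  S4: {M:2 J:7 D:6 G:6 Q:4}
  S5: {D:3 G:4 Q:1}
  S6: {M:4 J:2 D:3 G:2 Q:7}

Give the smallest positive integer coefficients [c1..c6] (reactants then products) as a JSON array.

M: 6·6 = 36 | 2·6+6·0+2·2+5·0+5·4 = 36
J: 6·7 = 42 | 2·6+6·1+2·7+5·0+5·2 = 42
D: 6·7 = 42 | 2·0+6·0+2·6+5·3+5·3 = 42
G: 6·8 = 48 | 2·0+6·1+2·6+5·4+5·2 = 48
Q: 6·8 = 48 | 2·0+6·0+2·4+5·1+5·7 = 48
gcd(6,2,6,2,5,5) = 1

Coefficients: [6, 2, 6, 2, 5, 5]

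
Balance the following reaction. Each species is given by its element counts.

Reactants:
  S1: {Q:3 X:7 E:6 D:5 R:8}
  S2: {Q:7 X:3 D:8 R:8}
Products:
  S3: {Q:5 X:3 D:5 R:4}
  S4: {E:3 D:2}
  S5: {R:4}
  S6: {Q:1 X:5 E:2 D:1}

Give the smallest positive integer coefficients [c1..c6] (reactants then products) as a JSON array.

Coefficients: [3, 2, 4, 4, 6, 3]

Q: 3·3+2·7 = 23 | 4·5+4·0+6·0+3·1 = 23
X: 3·7+2·3 = 27 | 4·3+4·0+6·0+3·5 = 27
E: 3·6+2·0 = 18 | 4·0+4·3+6·0+3·2 = 18
D: 3·5+2·8 = 31 | 4·5+4·2+6·0+3·1 = 31
R: 3·8+2·8 = 40 | 4·4+4·0+6·4+3·0 = 40
gcd(3,2,4,4,6,3) = 1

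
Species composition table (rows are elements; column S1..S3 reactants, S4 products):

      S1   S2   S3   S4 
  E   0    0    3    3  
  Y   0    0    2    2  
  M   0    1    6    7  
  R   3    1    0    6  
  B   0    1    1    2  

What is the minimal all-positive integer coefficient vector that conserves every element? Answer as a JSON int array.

Coefficients: [5, 3, 3, 3]

E: 5·0+3·0+3·3 = 9 | 3·3 = 9
Y: 5·0+3·0+3·2 = 6 | 3·2 = 6
M: 5·0+3·1+3·6 = 21 | 3·7 = 21
R: 5·3+3·1+3·0 = 18 | 3·6 = 18
B: 5·0+3·1+3·1 = 6 | 3·2 = 6
gcd(5,3,3,3) = 1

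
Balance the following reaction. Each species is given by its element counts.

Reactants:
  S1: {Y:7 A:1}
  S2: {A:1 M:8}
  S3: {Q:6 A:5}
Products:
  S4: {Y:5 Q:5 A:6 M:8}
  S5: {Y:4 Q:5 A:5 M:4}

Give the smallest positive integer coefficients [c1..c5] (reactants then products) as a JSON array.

Coefficients: [4, 5, 5, 4, 2]

Y: 4·7+5·0+5·0 = 28 | 4·5+2·4 = 28
Q: 4·0+5·0+5·6 = 30 | 4·5+2·5 = 30
A: 4·1+5·1+5·5 = 34 | 4·6+2·5 = 34
M: 4·0+5·8+5·0 = 40 | 4·8+2·4 = 40
gcd(4,5,5,4,2) = 1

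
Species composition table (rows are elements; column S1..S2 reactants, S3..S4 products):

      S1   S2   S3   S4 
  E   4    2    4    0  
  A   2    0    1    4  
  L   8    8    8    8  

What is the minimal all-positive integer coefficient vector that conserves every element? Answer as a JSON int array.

E: 5·4+2·2 = 24 | 6·4+1·0 = 24
A: 5·2+2·0 = 10 | 6·1+1·4 = 10
L: 5·8+2·8 = 56 | 6·8+1·8 = 56
gcd(5,2,6,1) = 1

Coefficients: [5, 2, 6, 1]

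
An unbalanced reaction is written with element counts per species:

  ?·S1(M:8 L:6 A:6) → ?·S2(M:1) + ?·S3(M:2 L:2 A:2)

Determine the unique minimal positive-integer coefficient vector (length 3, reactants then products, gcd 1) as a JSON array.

M: 1·8 = 8 | 2·1+3·2 = 8
L: 1·6 = 6 | 2·0+3·2 = 6
A: 1·6 = 6 | 2·0+3·2 = 6
gcd(1,2,3) = 1

Coefficients: [1, 2, 3]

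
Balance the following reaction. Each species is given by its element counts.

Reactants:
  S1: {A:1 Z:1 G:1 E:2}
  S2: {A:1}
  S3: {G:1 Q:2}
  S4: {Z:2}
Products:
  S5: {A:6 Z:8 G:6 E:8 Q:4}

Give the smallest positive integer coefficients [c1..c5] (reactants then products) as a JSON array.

A: 4·1+2·1+2·0+2·0 = 6 | 1·6 = 6
Z: 4·1+2·0+2·0+2·2 = 8 | 1·8 = 8
G: 4·1+2·0+2·1+2·0 = 6 | 1·6 = 6
E: 4·2+2·0+2·0+2·0 = 8 | 1·8 = 8
Q: 4·0+2·0+2·2+2·0 = 4 | 1·4 = 4
gcd(4,2,2,2,1) = 1

Coefficients: [4, 2, 2, 2, 1]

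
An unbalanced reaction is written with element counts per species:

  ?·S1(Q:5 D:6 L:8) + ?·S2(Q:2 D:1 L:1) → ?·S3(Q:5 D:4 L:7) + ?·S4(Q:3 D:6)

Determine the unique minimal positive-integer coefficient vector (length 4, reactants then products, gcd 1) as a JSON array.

Coefficients: [3, 4, 4, 1]

Q: 3·5+4·2 = 23 | 4·5+1·3 = 23
D: 3·6+4·1 = 22 | 4·4+1·6 = 22
L: 3·8+4·1 = 28 | 4·7+1·0 = 28
gcd(3,4,4,1) = 1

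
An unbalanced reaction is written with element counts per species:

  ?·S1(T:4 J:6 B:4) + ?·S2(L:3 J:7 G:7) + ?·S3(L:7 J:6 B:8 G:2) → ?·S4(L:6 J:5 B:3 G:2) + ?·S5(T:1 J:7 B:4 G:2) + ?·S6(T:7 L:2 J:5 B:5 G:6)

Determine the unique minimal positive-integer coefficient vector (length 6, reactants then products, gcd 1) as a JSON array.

T: 5·4+4·0+4·0 = 20 | 6·0+6·1+2·7 = 20
L: 5·0+4·3+4·7 = 40 | 6·6+6·0+2·2 = 40
J: 5·6+4·7+4·6 = 82 | 6·5+6·7+2·5 = 82
B: 5·4+4·0+4·8 = 52 | 6·3+6·4+2·5 = 52
G: 5·0+4·7+4·2 = 36 | 6·2+6·2+2·6 = 36
gcd(5,4,4,6,6,2) = 1

Coefficients: [5, 4, 4, 6, 6, 2]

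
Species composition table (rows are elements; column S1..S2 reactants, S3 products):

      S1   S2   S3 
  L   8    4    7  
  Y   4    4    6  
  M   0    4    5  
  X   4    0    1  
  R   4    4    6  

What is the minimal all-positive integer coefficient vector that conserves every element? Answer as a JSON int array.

L: 1·8+5·4 = 28 | 4·7 = 28
Y: 1·4+5·4 = 24 | 4·6 = 24
M: 1·0+5·4 = 20 | 4·5 = 20
X: 1·4+5·0 = 4 | 4·1 = 4
R: 1·4+5·4 = 24 | 4·6 = 24
gcd(1,5,4) = 1

Coefficients: [1, 5, 4]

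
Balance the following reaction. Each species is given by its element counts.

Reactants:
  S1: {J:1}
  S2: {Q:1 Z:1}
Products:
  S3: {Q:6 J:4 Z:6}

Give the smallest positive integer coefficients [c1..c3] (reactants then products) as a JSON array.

Coefficients: [4, 6, 1]

Q: 4·0+6·1 = 6 | 1·6 = 6
J: 4·1+6·0 = 4 | 1·4 = 4
Z: 4·0+6·1 = 6 | 1·6 = 6
gcd(4,6,1) = 1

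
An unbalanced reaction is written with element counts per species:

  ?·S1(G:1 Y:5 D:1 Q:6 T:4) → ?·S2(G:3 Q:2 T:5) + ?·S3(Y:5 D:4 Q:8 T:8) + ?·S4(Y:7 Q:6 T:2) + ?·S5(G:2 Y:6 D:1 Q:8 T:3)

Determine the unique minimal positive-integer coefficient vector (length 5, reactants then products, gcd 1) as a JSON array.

G: 5·1 = 5 | 1·3+1·0+2·0+1·2 = 5
Y: 5·5 = 25 | 1·0+1·5+2·7+1·6 = 25
D: 5·1 = 5 | 1·0+1·4+2·0+1·1 = 5
Q: 5·6 = 30 | 1·2+1·8+2·6+1·8 = 30
T: 5·4 = 20 | 1·5+1·8+2·2+1·3 = 20
gcd(5,1,1,2,1) = 1

Coefficients: [5, 1, 1, 2, 1]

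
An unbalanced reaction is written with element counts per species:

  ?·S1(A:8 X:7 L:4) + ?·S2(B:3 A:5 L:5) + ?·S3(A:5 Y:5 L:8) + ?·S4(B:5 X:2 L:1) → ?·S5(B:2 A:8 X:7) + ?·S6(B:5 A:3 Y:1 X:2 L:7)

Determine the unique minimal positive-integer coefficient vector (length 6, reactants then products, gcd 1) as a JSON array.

Coefficients: [3, 2, 1, 5, 3, 5]

B: 3·0+2·3+1·0+5·5 = 31 | 3·2+5·5 = 31
A: 3·8+2·5+1·5+5·0 = 39 | 3·8+5·3 = 39
Y: 3·0+2·0+1·5+5·0 = 5 | 3·0+5·1 = 5
X: 3·7+2·0+1·0+5·2 = 31 | 3·7+5·2 = 31
L: 3·4+2·5+1·8+5·1 = 35 | 3·0+5·7 = 35
gcd(3,2,1,5,3,5) = 1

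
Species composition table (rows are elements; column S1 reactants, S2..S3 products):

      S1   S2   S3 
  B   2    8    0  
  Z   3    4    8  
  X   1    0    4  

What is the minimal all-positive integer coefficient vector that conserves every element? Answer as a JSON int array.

Coefficients: [4, 1, 1]

B: 4·2 = 8 | 1·8+1·0 = 8
Z: 4·3 = 12 | 1·4+1·8 = 12
X: 4·1 = 4 | 1·0+1·4 = 4
gcd(4,1,1) = 1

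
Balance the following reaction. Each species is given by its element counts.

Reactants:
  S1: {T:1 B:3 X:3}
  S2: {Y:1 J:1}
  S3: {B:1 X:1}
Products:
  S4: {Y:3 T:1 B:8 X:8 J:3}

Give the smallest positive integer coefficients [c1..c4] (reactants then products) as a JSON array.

Coefficients: [1, 3, 5, 1]

Y: 1·0+3·1+5·0 = 3 | 1·3 = 3
T: 1·1+3·0+5·0 = 1 | 1·1 = 1
B: 1·3+3·0+5·1 = 8 | 1·8 = 8
X: 1·3+3·0+5·1 = 8 | 1·8 = 8
J: 1·0+3·1+5·0 = 3 | 1·3 = 3
gcd(1,3,5,1) = 1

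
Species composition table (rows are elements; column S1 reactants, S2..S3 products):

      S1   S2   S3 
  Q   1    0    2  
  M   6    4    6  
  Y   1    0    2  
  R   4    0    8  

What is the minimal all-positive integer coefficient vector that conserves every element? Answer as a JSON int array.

Coefficients: [4, 3, 2]

Q: 4·1 = 4 | 3·0+2·2 = 4
M: 4·6 = 24 | 3·4+2·6 = 24
Y: 4·1 = 4 | 3·0+2·2 = 4
R: 4·4 = 16 | 3·0+2·8 = 16
gcd(4,3,2) = 1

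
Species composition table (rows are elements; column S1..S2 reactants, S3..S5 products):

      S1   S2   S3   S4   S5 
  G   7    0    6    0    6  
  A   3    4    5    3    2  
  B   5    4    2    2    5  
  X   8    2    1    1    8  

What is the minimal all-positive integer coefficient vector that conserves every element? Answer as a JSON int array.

Coefficients: [6, 2, 1, 3, 6]

G: 6·7+2·0 = 42 | 1·6+3·0+6·6 = 42
A: 6·3+2·4 = 26 | 1·5+3·3+6·2 = 26
B: 6·5+2·4 = 38 | 1·2+3·2+6·5 = 38
X: 6·8+2·2 = 52 | 1·1+3·1+6·8 = 52
gcd(6,2,1,3,6) = 1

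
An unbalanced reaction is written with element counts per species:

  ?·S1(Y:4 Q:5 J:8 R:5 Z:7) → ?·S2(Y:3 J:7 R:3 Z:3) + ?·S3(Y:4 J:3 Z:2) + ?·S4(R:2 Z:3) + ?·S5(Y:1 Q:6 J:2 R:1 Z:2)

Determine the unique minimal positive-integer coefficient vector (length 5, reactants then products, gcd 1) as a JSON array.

Coefficients: [6, 5, 1, 5, 5]

Y: 6·4 = 24 | 5·3+1·4+5·0+5·1 = 24
Q: 6·5 = 30 | 5·0+1·0+5·0+5·6 = 30
J: 6·8 = 48 | 5·7+1·3+5·0+5·2 = 48
R: 6·5 = 30 | 5·3+1·0+5·2+5·1 = 30
Z: 6·7 = 42 | 5·3+1·2+5·3+5·2 = 42
gcd(6,5,1,5,5) = 1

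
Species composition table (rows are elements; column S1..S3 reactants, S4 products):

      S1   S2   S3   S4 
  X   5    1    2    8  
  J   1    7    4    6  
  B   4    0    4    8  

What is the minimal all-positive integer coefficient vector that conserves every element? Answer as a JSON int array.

X: 5·5+1·1+3·2 = 32 | 4·8 = 32
J: 5·1+1·7+3·4 = 24 | 4·6 = 24
B: 5·4+1·0+3·4 = 32 | 4·8 = 32
gcd(5,1,3,4) = 1

Coefficients: [5, 1, 3, 4]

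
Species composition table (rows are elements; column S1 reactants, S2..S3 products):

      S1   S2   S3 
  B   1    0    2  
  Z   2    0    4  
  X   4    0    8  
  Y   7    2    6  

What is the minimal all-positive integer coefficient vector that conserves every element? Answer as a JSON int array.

B: 2·1 = 2 | 4·0+1·2 = 2
Z: 2·2 = 4 | 4·0+1·4 = 4
X: 2·4 = 8 | 4·0+1·8 = 8
Y: 2·7 = 14 | 4·2+1·6 = 14
gcd(2,4,1) = 1

Coefficients: [2, 4, 1]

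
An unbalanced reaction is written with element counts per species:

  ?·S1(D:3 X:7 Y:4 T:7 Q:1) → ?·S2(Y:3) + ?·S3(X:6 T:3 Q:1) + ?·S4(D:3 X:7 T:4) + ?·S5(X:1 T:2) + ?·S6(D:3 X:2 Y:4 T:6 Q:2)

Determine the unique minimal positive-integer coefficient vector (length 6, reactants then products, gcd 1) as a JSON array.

Coefficients: [5, 4, 1, 3, 4, 2]

D: 5·3 = 15 | 4·0+1·0+3·3+4·0+2·3 = 15
X: 5·7 = 35 | 4·0+1·6+3·7+4·1+2·2 = 35
Y: 5·4 = 20 | 4·3+1·0+3·0+4·0+2·4 = 20
T: 5·7 = 35 | 4·0+1·3+3·4+4·2+2·6 = 35
Q: 5·1 = 5 | 4·0+1·1+3·0+4·0+2·2 = 5
gcd(5,4,1,3,4,2) = 1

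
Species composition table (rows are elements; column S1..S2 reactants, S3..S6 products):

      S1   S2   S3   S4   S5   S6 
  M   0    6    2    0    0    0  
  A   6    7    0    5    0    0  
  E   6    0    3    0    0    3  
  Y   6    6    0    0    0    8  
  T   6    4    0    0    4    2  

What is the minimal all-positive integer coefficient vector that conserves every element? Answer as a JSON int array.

M: 3·0+1·6 = 6 | 3·2+5·0+4·0+3·0 = 6
A: 3·6+1·7 = 25 | 3·0+5·5+4·0+3·0 = 25
E: 3·6+1·0 = 18 | 3·3+5·0+4·0+3·3 = 18
Y: 3·6+1·6 = 24 | 3·0+5·0+4·0+3·8 = 24
T: 3·6+1·4 = 22 | 3·0+5·0+4·4+3·2 = 22
gcd(3,1,3,5,4,3) = 1

Coefficients: [3, 1, 3, 5, 4, 3]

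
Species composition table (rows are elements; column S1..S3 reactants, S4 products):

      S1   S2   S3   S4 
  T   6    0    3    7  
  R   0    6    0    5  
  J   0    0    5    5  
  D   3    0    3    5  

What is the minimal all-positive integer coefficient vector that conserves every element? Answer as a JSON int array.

T: 4·6+5·0+6·3 = 42 | 6·7 = 42
R: 4·0+5·6+6·0 = 30 | 6·5 = 30
J: 4·0+5·0+6·5 = 30 | 6·5 = 30
D: 4·3+5·0+6·3 = 30 | 6·5 = 30
gcd(4,5,6,6) = 1

Coefficients: [4, 5, 6, 6]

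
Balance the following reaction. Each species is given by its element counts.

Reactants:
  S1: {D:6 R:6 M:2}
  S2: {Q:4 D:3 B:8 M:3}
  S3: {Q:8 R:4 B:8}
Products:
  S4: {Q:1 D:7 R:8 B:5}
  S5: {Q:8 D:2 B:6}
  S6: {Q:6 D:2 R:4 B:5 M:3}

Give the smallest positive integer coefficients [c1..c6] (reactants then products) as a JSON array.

Q: 6·0+2·4+5·8 = 48 | 4·1+1·8+6·6 = 48
D: 6·6+2·3+5·0 = 42 | 4·7+1·2+6·2 = 42
R: 6·6+2·0+5·4 = 56 | 4·8+1·0+6·4 = 56
B: 6·0+2·8+5·8 = 56 | 4·5+1·6+6·5 = 56
M: 6·2+2·3+5·0 = 18 | 4·0+1·0+6·3 = 18
gcd(6,2,5,4,1,6) = 1

Coefficients: [6, 2, 5, 4, 1, 6]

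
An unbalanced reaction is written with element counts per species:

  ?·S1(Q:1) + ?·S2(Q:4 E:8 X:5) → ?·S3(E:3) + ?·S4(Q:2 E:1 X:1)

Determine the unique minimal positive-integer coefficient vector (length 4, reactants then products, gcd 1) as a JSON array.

Q: 6·1+1·4 = 10 | 1·0+5·2 = 10
E: 6·0+1·8 = 8 | 1·3+5·1 = 8
X: 6·0+1·5 = 5 | 1·0+5·1 = 5
gcd(6,1,1,5) = 1

Coefficients: [6, 1, 1, 5]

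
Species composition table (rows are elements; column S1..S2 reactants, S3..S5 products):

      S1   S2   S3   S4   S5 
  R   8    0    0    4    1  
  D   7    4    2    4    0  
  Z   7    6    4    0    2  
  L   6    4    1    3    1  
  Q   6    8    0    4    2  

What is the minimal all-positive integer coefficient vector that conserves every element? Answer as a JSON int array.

Coefficients: [2, 1, 3, 3, 4]

R: 2·8+1·0 = 16 | 3·0+3·4+4·1 = 16
D: 2·7+1·4 = 18 | 3·2+3·4+4·0 = 18
Z: 2·7+1·6 = 20 | 3·4+3·0+4·2 = 20
L: 2·6+1·4 = 16 | 3·1+3·3+4·1 = 16
Q: 2·6+1·8 = 20 | 3·0+3·4+4·2 = 20
gcd(2,1,3,3,4) = 1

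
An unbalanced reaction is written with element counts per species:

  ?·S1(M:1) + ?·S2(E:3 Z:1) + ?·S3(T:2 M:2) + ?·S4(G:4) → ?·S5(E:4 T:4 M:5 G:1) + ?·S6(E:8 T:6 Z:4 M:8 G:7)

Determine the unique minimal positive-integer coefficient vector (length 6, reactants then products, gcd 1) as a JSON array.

Coefficients: [3, 4, 5, 2, 1, 1]

E: 3·0+4·3+5·0+2·0 = 12 | 1·4+1·8 = 12
T: 3·0+4·0+5·2+2·0 = 10 | 1·4+1·6 = 10
Z: 3·0+4·1+5·0+2·0 = 4 | 1·0+1·4 = 4
M: 3·1+4·0+5·2+2·0 = 13 | 1·5+1·8 = 13
G: 3·0+4·0+5·0+2·4 = 8 | 1·1+1·7 = 8
gcd(3,4,5,2,1,1) = 1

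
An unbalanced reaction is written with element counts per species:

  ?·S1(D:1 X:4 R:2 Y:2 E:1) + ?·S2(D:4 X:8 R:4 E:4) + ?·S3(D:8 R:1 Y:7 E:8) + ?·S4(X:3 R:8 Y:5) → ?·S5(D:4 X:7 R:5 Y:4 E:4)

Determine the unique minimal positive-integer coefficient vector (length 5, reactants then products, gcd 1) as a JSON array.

Coefficients: [4, 2, 1, 1, 5]

D: 4·1+2·4+1·8+1·0 = 20 | 5·4 = 20
X: 4·4+2·8+1·0+1·3 = 35 | 5·7 = 35
R: 4·2+2·4+1·1+1·8 = 25 | 5·5 = 25
Y: 4·2+2·0+1·7+1·5 = 20 | 5·4 = 20
E: 4·1+2·4+1·8+1·0 = 20 | 5·4 = 20
gcd(4,2,1,1,5) = 1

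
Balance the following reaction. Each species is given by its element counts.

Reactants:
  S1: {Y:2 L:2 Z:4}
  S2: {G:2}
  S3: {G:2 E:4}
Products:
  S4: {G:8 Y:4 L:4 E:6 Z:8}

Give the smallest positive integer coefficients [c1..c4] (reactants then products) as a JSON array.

Coefficients: [4, 5, 3, 2]

G: 4·0+5·2+3·2 = 16 | 2·8 = 16
Y: 4·2+5·0+3·0 = 8 | 2·4 = 8
L: 4·2+5·0+3·0 = 8 | 2·4 = 8
E: 4·0+5·0+3·4 = 12 | 2·6 = 12
Z: 4·4+5·0+3·0 = 16 | 2·8 = 16
gcd(4,5,3,2) = 1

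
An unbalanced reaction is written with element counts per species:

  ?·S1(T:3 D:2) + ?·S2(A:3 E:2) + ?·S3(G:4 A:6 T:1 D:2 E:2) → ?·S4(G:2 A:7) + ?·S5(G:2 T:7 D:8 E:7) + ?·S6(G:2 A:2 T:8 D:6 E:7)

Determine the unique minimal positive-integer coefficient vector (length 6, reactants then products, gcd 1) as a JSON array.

Coefficients: [4, 4, 3, 4, 1, 1]

G: 4·0+4·0+3·4 = 12 | 4·2+1·2+1·2 = 12
A: 4·0+4·3+3·6 = 30 | 4·7+1·0+1·2 = 30
T: 4·3+4·0+3·1 = 15 | 4·0+1·7+1·8 = 15
D: 4·2+4·0+3·2 = 14 | 4·0+1·8+1·6 = 14
E: 4·0+4·2+3·2 = 14 | 4·0+1·7+1·7 = 14
gcd(4,4,3,4,1,1) = 1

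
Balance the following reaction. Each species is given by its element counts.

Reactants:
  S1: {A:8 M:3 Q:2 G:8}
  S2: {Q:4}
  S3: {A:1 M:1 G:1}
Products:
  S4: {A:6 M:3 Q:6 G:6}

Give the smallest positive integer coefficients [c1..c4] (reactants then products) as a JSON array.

Coefficients: [3, 6, 6, 5]

A: 3·8+6·0+6·1 = 30 | 5·6 = 30
M: 3·3+6·0+6·1 = 15 | 5·3 = 15
Q: 3·2+6·4+6·0 = 30 | 5·6 = 30
G: 3·8+6·0+6·1 = 30 | 5·6 = 30
gcd(3,6,6,5) = 1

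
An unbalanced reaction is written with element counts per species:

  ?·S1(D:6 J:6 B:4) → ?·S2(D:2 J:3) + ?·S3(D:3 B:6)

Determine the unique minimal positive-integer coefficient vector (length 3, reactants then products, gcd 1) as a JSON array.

Coefficients: [3, 6, 2]

D: 3·6 = 18 | 6·2+2·3 = 18
J: 3·6 = 18 | 6·3+2·0 = 18
B: 3·4 = 12 | 6·0+2·6 = 12
gcd(3,6,2) = 1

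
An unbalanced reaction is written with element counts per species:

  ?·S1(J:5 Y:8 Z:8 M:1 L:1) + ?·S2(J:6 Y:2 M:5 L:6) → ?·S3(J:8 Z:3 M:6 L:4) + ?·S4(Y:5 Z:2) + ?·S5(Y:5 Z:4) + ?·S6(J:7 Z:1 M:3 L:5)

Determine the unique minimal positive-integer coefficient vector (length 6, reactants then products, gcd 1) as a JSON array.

J: 4·5+4·6 = 44 | 2·8+5·0+3·0+4·7 = 44
Y: 4·8+4·2 = 40 | 2·0+5·5+3·5+4·0 = 40
Z: 4·8+4·0 = 32 | 2·3+5·2+3·4+4·1 = 32
M: 4·1+4·5 = 24 | 2·6+5·0+3·0+4·3 = 24
L: 4·1+4·6 = 28 | 2·4+5·0+3·0+4·5 = 28
gcd(4,4,2,5,3,4) = 1

Coefficients: [4, 4, 2, 5, 3, 4]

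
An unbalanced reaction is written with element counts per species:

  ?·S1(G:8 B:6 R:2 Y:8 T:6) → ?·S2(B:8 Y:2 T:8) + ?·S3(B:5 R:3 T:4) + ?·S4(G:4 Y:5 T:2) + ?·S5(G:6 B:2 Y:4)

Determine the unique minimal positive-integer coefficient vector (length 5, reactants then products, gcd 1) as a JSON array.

G: 6·8 = 48 | 1·0+4·0+6·4+4·6 = 48
B: 6·6 = 36 | 1·8+4·5+6·0+4·2 = 36
R: 6·2 = 12 | 1·0+4·3+6·0+4·0 = 12
Y: 6·8 = 48 | 1·2+4·0+6·5+4·4 = 48
T: 6·6 = 36 | 1·8+4·4+6·2+4·0 = 36
gcd(6,1,4,6,4) = 1

Coefficients: [6, 1, 4, 6, 4]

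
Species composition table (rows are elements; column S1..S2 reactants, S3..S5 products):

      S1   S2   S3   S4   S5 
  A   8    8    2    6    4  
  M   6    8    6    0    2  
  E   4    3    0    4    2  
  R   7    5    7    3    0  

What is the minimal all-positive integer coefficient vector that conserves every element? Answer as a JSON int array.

Coefficients: [2, 2, 3, 1, 5]

A: 2·8+2·8 = 32 | 3·2+1·6+5·4 = 32
M: 2·6+2·8 = 28 | 3·6+1·0+5·2 = 28
E: 2·4+2·3 = 14 | 3·0+1·4+5·2 = 14
R: 2·7+2·5 = 24 | 3·7+1·3+5·0 = 24
gcd(2,2,3,1,5) = 1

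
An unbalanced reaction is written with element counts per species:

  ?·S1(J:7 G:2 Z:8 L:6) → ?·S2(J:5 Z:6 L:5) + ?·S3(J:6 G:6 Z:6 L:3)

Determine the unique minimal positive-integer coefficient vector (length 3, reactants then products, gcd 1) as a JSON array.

J: 3·7 = 21 | 3·5+1·6 = 21
G: 3·2 = 6 | 3·0+1·6 = 6
Z: 3·8 = 24 | 3·6+1·6 = 24
L: 3·6 = 18 | 3·5+1·3 = 18
gcd(3,3,1) = 1

Coefficients: [3, 3, 1]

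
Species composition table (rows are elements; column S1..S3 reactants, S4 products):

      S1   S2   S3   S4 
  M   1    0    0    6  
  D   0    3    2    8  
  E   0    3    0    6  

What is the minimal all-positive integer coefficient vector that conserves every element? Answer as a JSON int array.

M: 6·1+2·0+1·0 = 6 | 1·6 = 6
D: 6·0+2·3+1·2 = 8 | 1·8 = 8
E: 6·0+2·3+1·0 = 6 | 1·6 = 6
gcd(6,2,1,1) = 1

Coefficients: [6, 2, 1, 1]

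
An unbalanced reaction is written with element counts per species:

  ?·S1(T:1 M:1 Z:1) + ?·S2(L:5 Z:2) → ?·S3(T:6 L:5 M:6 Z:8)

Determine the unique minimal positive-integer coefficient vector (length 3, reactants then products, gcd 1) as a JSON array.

T: 6·1+1·0 = 6 | 1·6 = 6
L: 6·0+1·5 = 5 | 1·5 = 5
M: 6·1+1·0 = 6 | 1·6 = 6
Z: 6·1+1·2 = 8 | 1·8 = 8
gcd(6,1,1) = 1

Coefficients: [6, 1, 1]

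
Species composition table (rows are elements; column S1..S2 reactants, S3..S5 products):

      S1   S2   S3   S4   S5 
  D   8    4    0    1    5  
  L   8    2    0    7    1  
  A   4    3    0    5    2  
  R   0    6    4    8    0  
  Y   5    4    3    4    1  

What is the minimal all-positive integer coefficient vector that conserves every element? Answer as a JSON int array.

Coefficients: [1, 6, 5, 2, 6]

D: 1·8+6·4 = 32 | 5·0+2·1+6·5 = 32
L: 1·8+6·2 = 20 | 5·0+2·7+6·1 = 20
A: 1·4+6·3 = 22 | 5·0+2·5+6·2 = 22
R: 1·0+6·6 = 36 | 5·4+2·8+6·0 = 36
Y: 1·5+6·4 = 29 | 5·3+2·4+6·1 = 29
gcd(1,6,5,2,6) = 1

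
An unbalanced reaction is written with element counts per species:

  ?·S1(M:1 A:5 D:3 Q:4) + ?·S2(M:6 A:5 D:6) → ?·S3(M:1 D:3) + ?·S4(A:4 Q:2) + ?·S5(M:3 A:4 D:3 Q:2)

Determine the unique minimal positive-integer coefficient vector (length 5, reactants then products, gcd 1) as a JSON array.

M: 5·1+3·6 = 23 | 5·1+4·0+6·3 = 23
A: 5·5+3·5 = 40 | 5·0+4·4+6·4 = 40
D: 5·3+3·6 = 33 | 5·3+4·0+6·3 = 33
Q: 5·4+3·0 = 20 | 5·0+4·2+6·2 = 20
gcd(5,3,5,4,6) = 1

Coefficients: [5, 3, 5, 4, 6]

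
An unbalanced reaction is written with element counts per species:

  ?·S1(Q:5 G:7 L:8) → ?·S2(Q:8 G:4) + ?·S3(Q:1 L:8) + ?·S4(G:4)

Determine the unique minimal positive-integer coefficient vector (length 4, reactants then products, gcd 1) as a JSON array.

Coefficients: [4, 2, 4, 5]

Q: 4·5 = 20 | 2·8+4·1+5·0 = 20
G: 4·7 = 28 | 2·4+4·0+5·4 = 28
L: 4·8 = 32 | 2·0+4·8+5·0 = 32
gcd(4,2,4,5) = 1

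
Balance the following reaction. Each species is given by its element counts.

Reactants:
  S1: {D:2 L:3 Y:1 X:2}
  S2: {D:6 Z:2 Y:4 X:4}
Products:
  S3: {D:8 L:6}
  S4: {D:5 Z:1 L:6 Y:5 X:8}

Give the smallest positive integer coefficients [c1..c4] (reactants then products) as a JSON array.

Coefficients: [6, 1, 1, 2]

D: 6·2+1·6 = 18 | 1·8+2·5 = 18
Z: 6·0+1·2 = 2 | 1·0+2·1 = 2
L: 6·3+1·0 = 18 | 1·6+2·6 = 18
Y: 6·1+1·4 = 10 | 1·0+2·5 = 10
X: 6·2+1·4 = 16 | 1·0+2·8 = 16
gcd(6,1,1,2) = 1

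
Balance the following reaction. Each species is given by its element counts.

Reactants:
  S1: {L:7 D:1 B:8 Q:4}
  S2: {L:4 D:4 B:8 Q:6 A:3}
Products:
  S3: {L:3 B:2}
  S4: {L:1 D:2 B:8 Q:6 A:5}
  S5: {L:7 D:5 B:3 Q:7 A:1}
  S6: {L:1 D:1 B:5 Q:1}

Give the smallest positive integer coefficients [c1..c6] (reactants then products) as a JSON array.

L: 2·7+6·4 = 38 | 3·3+3·1+3·7+5·1 = 38
D: 2·1+6·4 = 26 | 3·0+3·2+3·5+5·1 = 26
B: 2·8+6·8 = 64 | 3·2+3·8+3·3+5·5 = 64
Q: 2·4+6·6 = 44 | 3·0+3·6+3·7+5·1 = 44
A: 2·0+6·3 = 18 | 3·0+3·5+3·1+5·0 = 18
gcd(2,6,3,3,3,5) = 1

Coefficients: [2, 6, 3, 3, 3, 5]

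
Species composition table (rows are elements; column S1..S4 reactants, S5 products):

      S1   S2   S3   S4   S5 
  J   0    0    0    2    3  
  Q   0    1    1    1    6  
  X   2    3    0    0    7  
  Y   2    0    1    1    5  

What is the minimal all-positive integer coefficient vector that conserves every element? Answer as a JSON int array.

J: 1·0+4·0+5·0+3·2 = 6 | 2·3 = 6
Q: 1·0+4·1+5·1+3·1 = 12 | 2·6 = 12
X: 1·2+4·3+5·0+3·0 = 14 | 2·7 = 14
Y: 1·2+4·0+5·1+3·1 = 10 | 2·5 = 10
gcd(1,4,5,3,2) = 1

Coefficients: [1, 4, 5, 3, 2]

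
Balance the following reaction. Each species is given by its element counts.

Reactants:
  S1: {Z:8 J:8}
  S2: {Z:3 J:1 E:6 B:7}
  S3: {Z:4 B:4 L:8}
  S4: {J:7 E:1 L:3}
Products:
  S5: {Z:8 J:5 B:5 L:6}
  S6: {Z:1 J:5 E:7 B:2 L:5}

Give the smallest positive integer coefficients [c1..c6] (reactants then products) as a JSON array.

Z: 3·8+2·3+5·4+2·0 = 50 | 6·8+2·1 = 50
J: 3·8+2·1+5·0+2·7 = 40 | 6·5+2·5 = 40
E: 3·0+2·6+5·0+2·1 = 14 | 6·0+2·7 = 14
B: 3·0+2·7+5·4+2·0 = 34 | 6·5+2·2 = 34
L: 3·0+2·0+5·8+2·3 = 46 | 6·6+2·5 = 46
gcd(3,2,5,2,6,2) = 1

Coefficients: [3, 2, 5, 2, 6, 2]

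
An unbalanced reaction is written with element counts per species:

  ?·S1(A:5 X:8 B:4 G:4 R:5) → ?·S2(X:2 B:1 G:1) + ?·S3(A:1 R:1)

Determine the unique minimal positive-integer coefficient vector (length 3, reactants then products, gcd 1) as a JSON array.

Coefficients: [1, 4, 5]

A: 1·5 = 5 | 4·0+5·1 = 5
X: 1·8 = 8 | 4·2+5·0 = 8
B: 1·4 = 4 | 4·1+5·0 = 4
G: 1·4 = 4 | 4·1+5·0 = 4
R: 1·5 = 5 | 4·0+5·1 = 5
gcd(1,4,5) = 1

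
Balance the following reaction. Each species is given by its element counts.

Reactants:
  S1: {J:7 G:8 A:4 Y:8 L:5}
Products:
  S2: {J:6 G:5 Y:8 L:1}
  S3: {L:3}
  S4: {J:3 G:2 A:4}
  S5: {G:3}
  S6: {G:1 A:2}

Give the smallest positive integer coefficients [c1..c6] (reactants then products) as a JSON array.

Coefficients: [3, 3, 4, 1, 1, 4]

J: 3·7 = 21 | 3·6+4·0+1·3+1·0+4·0 = 21
G: 3·8 = 24 | 3·5+4·0+1·2+1·3+4·1 = 24
A: 3·4 = 12 | 3·0+4·0+1·4+1·0+4·2 = 12
Y: 3·8 = 24 | 3·8+4·0+1·0+1·0+4·0 = 24
L: 3·5 = 15 | 3·1+4·3+1·0+1·0+4·0 = 15
gcd(3,3,4,1,1,4) = 1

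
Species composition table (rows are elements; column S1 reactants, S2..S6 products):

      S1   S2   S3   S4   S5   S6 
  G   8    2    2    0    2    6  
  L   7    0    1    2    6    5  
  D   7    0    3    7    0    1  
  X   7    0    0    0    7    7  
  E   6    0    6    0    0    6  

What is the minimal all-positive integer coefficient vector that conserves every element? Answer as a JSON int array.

G: 5·8 = 40 | 6·2+1·2+4·0+1·2+4·6 = 40
L: 5·7 = 35 | 6·0+1·1+4·2+1·6+4·5 = 35
D: 5·7 = 35 | 6·0+1·3+4·7+1·0+4·1 = 35
X: 5·7 = 35 | 6·0+1·0+4·0+1·7+4·7 = 35
E: 5·6 = 30 | 6·0+1·6+4·0+1·0+4·6 = 30
gcd(5,6,1,4,1,4) = 1

Coefficients: [5, 6, 1, 4, 1, 4]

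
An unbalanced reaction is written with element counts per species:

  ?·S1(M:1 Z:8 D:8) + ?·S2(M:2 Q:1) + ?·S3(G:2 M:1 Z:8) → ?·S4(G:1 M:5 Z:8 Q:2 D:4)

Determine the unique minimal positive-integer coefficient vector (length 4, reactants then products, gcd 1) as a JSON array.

Coefficients: [1, 4, 1, 2]

G: 1·0+4·0+1·2 = 2 | 2·1 = 2
M: 1·1+4·2+1·1 = 10 | 2·5 = 10
Z: 1·8+4·0+1·8 = 16 | 2·8 = 16
Q: 1·0+4·1+1·0 = 4 | 2·2 = 4
D: 1·8+4·0+1·0 = 8 | 2·4 = 8
gcd(1,4,1,2) = 1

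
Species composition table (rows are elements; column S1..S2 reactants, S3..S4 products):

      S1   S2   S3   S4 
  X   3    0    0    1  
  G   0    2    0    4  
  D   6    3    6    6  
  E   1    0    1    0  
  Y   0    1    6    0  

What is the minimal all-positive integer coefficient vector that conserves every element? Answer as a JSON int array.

X: 1·3+6·0 = 3 | 1·0+3·1 = 3
G: 1·0+6·2 = 12 | 1·0+3·4 = 12
D: 1·6+6·3 = 24 | 1·6+3·6 = 24
E: 1·1+6·0 = 1 | 1·1+3·0 = 1
Y: 1·0+6·1 = 6 | 1·6+3·0 = 6
gcd(1,6,1,3) = 1

Coefficients: [1, 6, 1, 3]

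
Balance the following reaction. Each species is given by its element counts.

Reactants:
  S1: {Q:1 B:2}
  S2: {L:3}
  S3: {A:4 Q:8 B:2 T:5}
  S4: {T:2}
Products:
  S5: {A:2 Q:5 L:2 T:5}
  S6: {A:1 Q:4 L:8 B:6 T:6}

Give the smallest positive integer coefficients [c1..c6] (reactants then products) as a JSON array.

Coefficients: [5, 6, 1, 6, 1, 2]

A: 5·0+6·0+1·4+6·0 = 4 | 1·2+2·1 = 4
Q: 5·1+6·0+1·8+6·0 = 13 | 1·5+2·4 = 13
L: 5·0+6·3+1·0+6·0 = 18 | 1·2+2·8 = 18
B: 5·2+6·0+1·2+6·0 = 12 | 1·0+2·6 = 12
T: 5·0+6·0+1·5+6·2 = 17 | 1·5+2·6 = 17
gcd(5,6,1,6,1,2) = 1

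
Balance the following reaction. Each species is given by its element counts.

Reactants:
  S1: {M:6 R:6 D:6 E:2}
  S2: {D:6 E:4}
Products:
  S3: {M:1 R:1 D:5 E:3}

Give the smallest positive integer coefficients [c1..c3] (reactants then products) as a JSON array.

Coefficients: [1, 4, 6]

M: 1·6+4·0 = 6 | 6·1 = 6
R: 1·6+4·0 = 6 | 6·1 = 6
D: 1·6+4·6 = 30 | 6·5 = 30
E: 1·2+4·4 = 18 | 6·3 = 18
gcd(1,4,6) = 1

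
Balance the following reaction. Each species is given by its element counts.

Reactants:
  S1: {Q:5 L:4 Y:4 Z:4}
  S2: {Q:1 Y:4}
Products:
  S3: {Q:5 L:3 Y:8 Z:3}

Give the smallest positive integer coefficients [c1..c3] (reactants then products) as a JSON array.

Coefficients: [3, 5, 4]

Q: 3·5+5·1 = 20 | 4·5 = 20
L: 3·4+5·0 = 12 | 4·3 = 12
Y: 3·4+5·4 = 32 | 4·8 = 32
Z: 3·4+5·0 = 12 | 4·3 = 12
gcd(3,5,4) = 1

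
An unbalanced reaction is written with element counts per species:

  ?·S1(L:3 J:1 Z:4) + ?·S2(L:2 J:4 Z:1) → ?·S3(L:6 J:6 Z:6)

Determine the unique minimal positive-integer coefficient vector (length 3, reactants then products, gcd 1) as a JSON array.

L: 6·3+6·2 = 30 | 5·6 = 30
J: 6·1+6·4 = 30 | 5·6 = 30
Z: 6·4+6·1 = 30 | 5·6 = 30
gcd(6,6,5) = 1

Coefficients: [6, 6, 5]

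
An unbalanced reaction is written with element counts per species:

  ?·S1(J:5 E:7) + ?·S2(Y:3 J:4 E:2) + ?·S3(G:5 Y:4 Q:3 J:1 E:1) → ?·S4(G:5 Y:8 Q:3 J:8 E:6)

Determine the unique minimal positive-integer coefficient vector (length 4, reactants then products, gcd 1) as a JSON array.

G: 1·0+4·0+3·5 = 15 | 3·5 = 15
Y: 1·0+4·3+3·4 = 24 | 3·8 = 24
Q: 1·0+4·0+3·3 = 9 | 3·3 = 9
J: 1·5+4·4+3·1 = 24 | 3·8 = 24
E: 1·7+4·2+3·1 = 18 | 3·6 = 18
gcd(1,4,3,3) = 1

Coefficients: [1, 4, 3, 3]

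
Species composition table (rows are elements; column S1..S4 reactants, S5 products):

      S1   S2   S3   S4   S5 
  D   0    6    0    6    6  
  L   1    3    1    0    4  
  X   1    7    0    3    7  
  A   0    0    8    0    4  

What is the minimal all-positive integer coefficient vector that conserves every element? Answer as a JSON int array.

D: 4·0+1·6+1·0+1·6 = 12 | 2·6 = 12
L: 4·1+1·3+1·1+1·0 = 8 | 2·4 = 8
X: 4·1+1·7+1·0+1·3 = 14 | 2·7 = 14
A: 4·0+1·0+1·8+1·0 = 8 | 2·4 = 8
gcd(4,1,1,1,2) = 1

Coefficients: [4, 1, 1, 1, 2]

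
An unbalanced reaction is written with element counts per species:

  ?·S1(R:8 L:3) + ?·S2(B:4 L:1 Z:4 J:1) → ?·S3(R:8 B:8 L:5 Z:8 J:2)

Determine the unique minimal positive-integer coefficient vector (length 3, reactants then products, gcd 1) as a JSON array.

Coefficients: [1, 2, 1]

R: 1·8+2·0 = 8 | 1·8 = 8
B: 1·0+2·4 = 8 | 1·8 = 8
L: 1·3+2·1 = 5 | 1·5 = 5
Z: 1·0+2·4 = 8 | 1·8 = 8
J: 1·0+2·1 = 2 | 1·2 = 2
gcd(1,2,1) = 1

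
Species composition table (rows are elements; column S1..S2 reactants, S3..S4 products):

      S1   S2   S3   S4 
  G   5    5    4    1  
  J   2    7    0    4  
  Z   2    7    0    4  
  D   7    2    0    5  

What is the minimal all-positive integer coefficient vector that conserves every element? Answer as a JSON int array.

G: 3·5+2·5 = 25 | 5·4+5·1 = 25
J: 3·2+2·7 = 20 | 5·0+5·4 = 20
Z: 3·2+2·7 = 20 | 5·0+5·4 = 20
D: 3·7+2·2 = 25 | 5·0+5·5 = 25
gcd(3,2,5,5) = 1

Coefficients: [3, 2, 5, 5]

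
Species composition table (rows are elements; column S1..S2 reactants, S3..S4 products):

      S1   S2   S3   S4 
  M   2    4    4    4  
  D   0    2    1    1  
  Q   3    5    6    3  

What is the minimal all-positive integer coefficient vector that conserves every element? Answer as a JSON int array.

M: 6·2+3·4 = 24 | 5·4+1·4 = 24
D: 6·0+3·2 = 6 | 5·1+1·1 = 6
Q: 6·3+3·5 = 33 | 5·6+1·3 = 33
gcd(6,3,5,1) = 1

Coefficients: [6, 3, 5, 1]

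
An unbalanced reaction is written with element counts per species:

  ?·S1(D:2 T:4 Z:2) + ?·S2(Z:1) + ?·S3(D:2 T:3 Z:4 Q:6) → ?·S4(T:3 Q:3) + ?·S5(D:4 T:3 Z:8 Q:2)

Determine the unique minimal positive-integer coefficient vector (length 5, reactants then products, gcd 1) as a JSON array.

D: 3·2+6·0+3·2 = 12 | 4·0+3·4 = 12
T: 3·4+6·0+3·3 = 21 | 4·3+3·3 = 21
Z: 3·2+6·1+3·4 = 24 | 4·0+3·8 = 24
Q: 3·0+6·0+3·6 = 18 | 4·3+3·2 = 18
gcd(3,6,3,4,3) = 1

Coefficients: [3, 6, 3, 4, 3]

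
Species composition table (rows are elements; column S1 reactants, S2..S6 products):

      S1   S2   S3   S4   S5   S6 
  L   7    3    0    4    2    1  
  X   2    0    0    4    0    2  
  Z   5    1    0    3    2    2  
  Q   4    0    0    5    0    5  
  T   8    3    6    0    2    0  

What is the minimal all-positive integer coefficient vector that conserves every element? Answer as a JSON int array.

Coefficients: [5, 6, 2, 1, 5, 3]

L: 5·7 = 35 | 6·3+2·0+1·4+5·2+3·1 = 35
X: 5·2 = 10 | 6·0+2·0+1·4+5·0+3·2 = 10
Z: 5·5 = 25 | 6·1+2·0+1·3+5·2+3·2 = 25
Q: 5·4 = 20 | 6·0+2·0+1·5+5·0+3·5 = 20
T: 5·8 = 40 | 6·3+2·6+1·0+5·2+3·0 = 40
gcd(5,6,2,1,5,3) = 1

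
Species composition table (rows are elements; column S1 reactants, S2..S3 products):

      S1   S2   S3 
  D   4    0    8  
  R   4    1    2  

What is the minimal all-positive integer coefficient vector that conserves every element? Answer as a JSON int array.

Coefficients: [2, 6, 1]

D: 2·4 = 8 | 6·0+1·8 = 8
R: 2·4 = 8 | 6·1+1·2 = 8
gcd(2,6,1) = 1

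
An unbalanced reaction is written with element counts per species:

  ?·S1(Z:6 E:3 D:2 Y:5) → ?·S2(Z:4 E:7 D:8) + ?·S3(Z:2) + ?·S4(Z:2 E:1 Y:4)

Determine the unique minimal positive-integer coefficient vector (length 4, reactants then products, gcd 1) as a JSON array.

Z: 4·6 = 24 | 1·4+5·2+5·2 = 24
E: 4·3 = 12 | 1·7+5·0+5·1 = 12
D: 4·2 = 8 | 1·8+5·0+5·0 = 8
Y: 4·5 = 20 | 1·0+5·0+5·4 = 20
gcd(4,1,5,5) = 1

Coefficients: [4, 1, 5, 5]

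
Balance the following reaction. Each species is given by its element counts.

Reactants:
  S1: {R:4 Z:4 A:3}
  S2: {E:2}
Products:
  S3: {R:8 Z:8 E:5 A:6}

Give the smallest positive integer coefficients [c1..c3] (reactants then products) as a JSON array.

R: 4·4+5·0 = 16 | 2·8 = 16
Z: 4·4+5·0 = 16 | 2·8 = 16
E: 4·0+5·2 = 10 | 2·5 = 10
A: 4·3+5·0 = 12 | 2·6 = 12
gcd(4,5,2) = 1

Coefficients: [4, 5, 2]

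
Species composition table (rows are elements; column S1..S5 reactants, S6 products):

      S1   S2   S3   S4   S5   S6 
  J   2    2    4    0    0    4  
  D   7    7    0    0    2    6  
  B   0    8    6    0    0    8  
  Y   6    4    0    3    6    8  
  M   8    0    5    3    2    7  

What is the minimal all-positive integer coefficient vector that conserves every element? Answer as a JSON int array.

Coefficients: [1, 3, 4, 2, 4, 6]

J: 1·2+3·2+4·4+2·0+4·0 = 24 | 6·4 = 24
D: 1·7+3·7+4·0+2·0+4·2 = 36 | 6·6 = 36
B: 1·0+3·8+4·6+2·0+4·0 = 48 | 6·8 = 48
Y: 1·6+3·4+4·0+2·3+4·6 = 48 | 6·8 = 48
M: 1·8+3·0+4·5+2·3+4·2 = 42 | 6·7 = 42
gcd(1,3,4,2,4,6) = 1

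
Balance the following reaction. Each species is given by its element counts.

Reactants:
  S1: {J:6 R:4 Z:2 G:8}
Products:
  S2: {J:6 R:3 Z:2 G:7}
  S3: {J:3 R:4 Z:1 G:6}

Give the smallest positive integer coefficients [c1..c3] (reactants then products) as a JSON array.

J: 5·6 = 30 | 4·6+2·3 = 30
R: 5·4 = 20 | 4·3+2·4 = 20
Z: 5·2 = 10 | 4·2+2·1 = 10
G: 5·8 = 40 | 4·7+2·6 = 40
gcd(5,4,2) = 1

Coefficients: [5, 4, 2]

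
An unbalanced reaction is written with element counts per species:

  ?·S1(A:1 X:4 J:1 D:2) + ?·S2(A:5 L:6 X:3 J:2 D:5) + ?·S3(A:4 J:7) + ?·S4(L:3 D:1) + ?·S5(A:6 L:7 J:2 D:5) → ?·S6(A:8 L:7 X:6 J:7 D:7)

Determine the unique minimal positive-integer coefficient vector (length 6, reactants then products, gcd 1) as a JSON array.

Coefficients: [6, 2, 3, 3, 2, 5]

A: 6·1+2·5+3·4+3·0+2·6 = 40 | 5·8 = 40
L: 6·0+2·6+3·0+3·3+2·7 = 35 | 5·7 = 35
X: 6·4+2·3+3·0+3·0+2·0 = 30 | 5·6 = 30
J: 6·1+2·2+3·7+3·0+2·2 = 35 | 5·7 = 35
D: 6·2+2·5+3·0+3·1+2·5 = 35 | 5·7 = 35
gcd(6,2,3,3,2,5) = 1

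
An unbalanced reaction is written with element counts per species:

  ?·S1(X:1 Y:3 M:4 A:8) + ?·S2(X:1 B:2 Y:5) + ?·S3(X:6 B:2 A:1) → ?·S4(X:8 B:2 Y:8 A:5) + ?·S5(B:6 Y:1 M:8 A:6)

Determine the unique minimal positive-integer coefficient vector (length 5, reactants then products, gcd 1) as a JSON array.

X: 4·1+6·1+5·6 = 40 | 5·8+2·0 = 40
B: 4·0+6·2+5·2 = 22 | 5·2+2·6 = 22
Y: 4·3+6·5+5·0 = 42 | 5·8+2·1 = 42
M: 4·4+6·0+5·0 = 16 | 5·0+2·8 = 16
A: 4·8+6·0+5·1 = 37 | 5·5+2·6 = 37
gcd(4,6,5,5,2) = 1

Coefficients: [4, 6, 5, 5, 2]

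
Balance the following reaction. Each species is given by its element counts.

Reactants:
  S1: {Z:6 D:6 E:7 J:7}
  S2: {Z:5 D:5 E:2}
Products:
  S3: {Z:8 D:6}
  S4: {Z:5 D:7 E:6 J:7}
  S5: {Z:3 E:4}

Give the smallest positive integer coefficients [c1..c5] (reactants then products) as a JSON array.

Z: 4·6+2·5 = 34 | 1·8+4·5+2·3 = 34
D: 4·6+2·5 = 34 | 1·6+4·7+2·0 = 34
E: 4·7+2·2 = 32 | 1·0+4·6+2·4 = 32
J: 4·7+2·0 = 28 | 1·0+4·7+2·0 = 28
gcd(4,2,1,4,2) = 1

Coefficients: [4, 2, 1, 4, 2]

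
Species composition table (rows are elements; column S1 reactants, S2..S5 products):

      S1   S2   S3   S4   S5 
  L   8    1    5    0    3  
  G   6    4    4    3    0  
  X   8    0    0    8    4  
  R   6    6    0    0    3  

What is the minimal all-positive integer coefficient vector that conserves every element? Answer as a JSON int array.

Coefficients: [5, 2, 4, 2, 6]

L: 5·8 = 40 | 2·1+4·5+2·0+6·3 = 40
G: 5·6 = 30 | 2·4+4·4+2·3+6·0 = 30
X: 5·8 = 40 | 2·0+4·0+2·8+6·4 = 40
R: 5·6 = 30 | 2·6+4·0+2·0+6·3 = 30
gcd(5,2,4,2,6) = 1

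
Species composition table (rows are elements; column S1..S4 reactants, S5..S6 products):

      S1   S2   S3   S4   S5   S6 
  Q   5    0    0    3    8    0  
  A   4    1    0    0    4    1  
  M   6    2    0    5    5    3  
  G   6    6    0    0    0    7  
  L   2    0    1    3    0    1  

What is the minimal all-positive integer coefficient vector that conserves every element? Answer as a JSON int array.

Coefficients: [1, 6, 1, 1, 1, 6]

Q: 1·5+6·0+1·0+1·3 = 8 | 1·8+6·0 = 8
A: 1·4+6·1+1·0+1·0 = 10 | 1·4+6·1 = 10
M: 1·6+6·2+1·0+1·5 = 23 | 1·5+6·3 = 23
G: 1·6+6·6+1·0+1·0 = 42 | 1·0+6·7 = 42
L: 1·2+6·0+1·1+1·3 = 6 | 1·0+6·1 = 6
gcd(1,6,1,1,1,6) = 1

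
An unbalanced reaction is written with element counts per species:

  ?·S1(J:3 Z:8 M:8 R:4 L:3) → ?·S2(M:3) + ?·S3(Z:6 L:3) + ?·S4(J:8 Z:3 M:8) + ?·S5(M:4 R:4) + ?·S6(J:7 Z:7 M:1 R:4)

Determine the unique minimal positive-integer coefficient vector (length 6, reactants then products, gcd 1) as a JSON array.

Coefficients: [5, 5, 5, 1, 4, 1]

J: 5·3 = 15 | 5·0+5·0+1·8+4·0+1·7 = 15
Z: 5·8 = 40 | 5·0+5·6+1·3+4·0+1·7 = 40
M: 5·8 = 40 | 5·3+5·0+1·8+4·4+1·1 = 40
R: 5·4 = 20 | 5·0+5·0+1·0+4·4+1·4 = 20
L: 5·3 = 15 | 5·0+5·3+1·0+4·0+1·0 = 15
gcd(5,5,5,1,4,1) = 1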